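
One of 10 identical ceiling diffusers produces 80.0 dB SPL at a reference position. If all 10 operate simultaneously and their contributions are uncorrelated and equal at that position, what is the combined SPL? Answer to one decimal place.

10 equal incoherent sources raise the level by 10·log₁₀(10) = 10.00 dB.
L_total = 80.0 + 10.00 = 90.0 dB SPL.

90.0 dB SPL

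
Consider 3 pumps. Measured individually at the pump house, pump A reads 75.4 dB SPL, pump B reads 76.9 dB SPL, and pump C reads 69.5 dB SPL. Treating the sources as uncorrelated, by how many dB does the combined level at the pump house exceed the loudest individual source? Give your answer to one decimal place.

Uncorrelated sources add in intensity (power), not in dB.
L_total = 10·log₁₀(10^(75.4/10) + 10^(76.9/10) + 10^(69.5/10)) = 79.66 dB SPL.
Excess over the loudest (76.9 dB): 79.66 − 76.9 = 2.8 dB.

2.8 dB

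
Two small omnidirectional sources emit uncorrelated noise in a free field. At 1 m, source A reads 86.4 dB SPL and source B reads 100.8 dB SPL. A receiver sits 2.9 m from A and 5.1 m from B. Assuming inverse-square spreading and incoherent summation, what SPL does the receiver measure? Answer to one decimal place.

87.1 dB SPL

At the listener: L_A = 86.4 − 20·log₁₀(2.9) = 77.15 dB; L_B = 100.8 − 20·log₁₀(5.1) = 86.65 dB.
Combined: 10·log₁₀(10^(77.15/10)+10^(86.65/10)) = 87.1 dB SPL.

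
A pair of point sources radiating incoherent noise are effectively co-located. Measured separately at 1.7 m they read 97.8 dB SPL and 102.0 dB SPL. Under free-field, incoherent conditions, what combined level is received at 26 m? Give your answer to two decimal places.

79.71 dB SPL

Combined at 1.7 m: 10·log₁₀(10^(97.8/10)+10^(102.0/10)) = 103.399 dB SPL.
Then apply −20·log₁₀(26/1.7) = -23.690 dB → 79.71 dB SPL.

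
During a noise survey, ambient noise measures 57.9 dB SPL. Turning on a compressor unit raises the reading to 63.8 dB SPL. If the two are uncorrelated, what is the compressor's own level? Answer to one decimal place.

Subtract intensities: L_src = 10·log₁₀(10^(L_total/10) − 10^(L_bg/10)).
L_src = 10·log₁₀(10^(63.8/10) − 10^(57.9/10)) = 10·log₁₀(1782000) = 62.5 dB SPL.

62.5 dB SPL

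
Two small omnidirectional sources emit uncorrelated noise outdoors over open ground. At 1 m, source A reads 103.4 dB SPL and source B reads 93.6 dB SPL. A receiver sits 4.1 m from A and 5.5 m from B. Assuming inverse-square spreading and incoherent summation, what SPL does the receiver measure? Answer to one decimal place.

At the listener: L_A = 103.4 − 20·log₁₀(4.1) = 91.14 dB; L_B = 93.6 − 20·log₁₀(5.5) = 78.79 dB.
Combined: 10·log₁₀(10^(91.14/10)+10^(78.79/10)) = 91.4 dB SPL.

91.4 dB SPL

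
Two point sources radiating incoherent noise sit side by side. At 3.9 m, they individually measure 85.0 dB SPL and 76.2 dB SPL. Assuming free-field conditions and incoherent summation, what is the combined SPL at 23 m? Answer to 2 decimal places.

70.12 dB SPL

Combined at 3.9 m: 10·log₁₀(10^(85.0/10)+10^(76.2/10)) = 85.538 dB SPL.
Then apply −20·log₁₀(23/3.9) = -15.413 dB → 70.12 dB SPL.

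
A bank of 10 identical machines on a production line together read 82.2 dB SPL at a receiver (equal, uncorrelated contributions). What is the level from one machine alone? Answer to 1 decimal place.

72.2 dB SPL

10 equal incoherent sources add 10·log₁₀(10) = 10.00 dB over one source.
L_one = 82.2 − 10.00 = 72.2 dB SPL.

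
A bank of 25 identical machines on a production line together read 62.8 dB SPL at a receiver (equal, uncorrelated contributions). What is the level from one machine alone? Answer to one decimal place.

48.8 dB SPL

25 equal incoherent sources add 10·log₁₀(25) = 13.98 dB over one source.
L_one = 62.8 − 13.98 = 48.8 dB SPL.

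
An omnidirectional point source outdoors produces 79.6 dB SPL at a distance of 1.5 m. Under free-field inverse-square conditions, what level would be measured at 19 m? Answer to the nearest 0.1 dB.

57.5 dB SPL

Free-field point source: level drops by 20·log₁₀ of the distance ratio.
ΔL = −20·log₁₀(19/1.5) = -22.05 dB, so L₂ = 79.6 + (-22.05) = 57.5 dB SPL.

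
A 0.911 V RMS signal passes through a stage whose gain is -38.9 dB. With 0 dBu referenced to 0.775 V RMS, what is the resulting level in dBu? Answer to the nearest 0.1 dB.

Input level: 20·log₁₀(0.911/0.775) = 1.40 dBu.
Output: 1.40 − 38.9 = -37.5 dBu.

-37.5 dBu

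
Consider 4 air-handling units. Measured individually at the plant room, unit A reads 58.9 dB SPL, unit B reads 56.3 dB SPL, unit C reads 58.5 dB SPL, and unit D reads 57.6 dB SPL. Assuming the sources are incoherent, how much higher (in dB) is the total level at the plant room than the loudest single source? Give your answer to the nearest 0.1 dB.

5.1 dB

Add the sources as powers (linear), then convert back to dB:
L_total = 10·log₁₀(10^(58.9/10) + 10^(56.3/10) + 10^(58.5/10) + 10^(57.6/10)) = 63.96 dB SPL.
Excess over the loudest (58.9 dB): 63.96 − 58.9 = 5.1 dB.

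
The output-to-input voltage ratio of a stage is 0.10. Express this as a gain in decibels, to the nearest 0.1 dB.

For a voltage ratio, dB = 20·log₁₀(V₂/V₁).
20·log₁₀(0.10) = -20.0 dB.

-20.0 dB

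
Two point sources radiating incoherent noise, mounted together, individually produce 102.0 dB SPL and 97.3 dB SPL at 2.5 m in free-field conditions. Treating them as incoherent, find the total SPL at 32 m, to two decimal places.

81.12 dB SPL

Combined at 2.5 m: 10·log₁₀(10^(102.0/10)+10^(97.3/10)) = 103.267 dB SPL.
Then apply −20·log₁₀(32/2.5) = -22.144 dB → 81.12 dB SPL.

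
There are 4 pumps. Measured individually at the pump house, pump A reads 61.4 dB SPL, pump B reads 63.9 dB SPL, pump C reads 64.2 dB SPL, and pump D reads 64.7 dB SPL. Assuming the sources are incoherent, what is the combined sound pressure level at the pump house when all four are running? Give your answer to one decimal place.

Add the sources as powers (linear), then convert back to dB:
L_total = 10·log₁₀(10^(61.4/10) + 10^(63.9/10) + 10^(64.2/10) + 10^(64.7/10)) = 10·log₁₀(9417000) = 69.7 dB SPL.

69.7 dB SPL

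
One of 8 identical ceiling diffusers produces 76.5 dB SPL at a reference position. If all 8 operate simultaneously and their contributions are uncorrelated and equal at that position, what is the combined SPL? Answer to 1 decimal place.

85.5 dB SPL

8 equal incoherent sources raise the level by 10·log₁₀(8) = 9.03 dB.
L_total = 76.5 + 9.03 = 85.5 dB SPL.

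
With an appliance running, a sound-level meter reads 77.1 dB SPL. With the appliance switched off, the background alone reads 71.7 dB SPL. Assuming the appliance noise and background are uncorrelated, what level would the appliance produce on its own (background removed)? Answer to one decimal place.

75.6 dB SPL

Remove the background by subtracting linear intensities:
L_src = 10·log₁₀(10^(77.1/10) − 10^(71.7/10)) = 10·log₁₀(36500000) = 75.6 dB SPL.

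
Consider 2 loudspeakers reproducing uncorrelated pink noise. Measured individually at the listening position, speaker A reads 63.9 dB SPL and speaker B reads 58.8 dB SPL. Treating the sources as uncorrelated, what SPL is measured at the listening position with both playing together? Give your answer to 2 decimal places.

65.07 dB SPL

Add the sources as powers (linear), then convert back to dB:
L_total = 10·log₁₀(10^(63.9/10) + 10^(58.8/10)) = 10·log₁₀(3213000) = 65.07 dB SPL.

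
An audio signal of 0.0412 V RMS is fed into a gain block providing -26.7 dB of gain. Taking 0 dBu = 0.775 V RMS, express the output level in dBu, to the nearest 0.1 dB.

-52.2 dBu

Input level: 20·log₁₀(0.0412/0.775) = -25.49 dBu.
Output: -25.49 − 26.7 = -52.2 dBu.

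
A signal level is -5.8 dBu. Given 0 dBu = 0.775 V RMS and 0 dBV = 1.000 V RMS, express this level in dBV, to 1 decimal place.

-8.0 dBV

The offset between the scales is 20·log₁₀(0.775/1.000) = −2.214 dB.
So dBV = -5.8 − 2.214 = -8.0 dBV.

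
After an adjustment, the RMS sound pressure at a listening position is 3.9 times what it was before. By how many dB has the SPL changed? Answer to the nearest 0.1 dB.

11.8 dB

Sound pressure is an amplitude quantity: ΔL = 20·log₁₀(p₂/p₁).
20·log₁₀(3.9) = 11.8 dB.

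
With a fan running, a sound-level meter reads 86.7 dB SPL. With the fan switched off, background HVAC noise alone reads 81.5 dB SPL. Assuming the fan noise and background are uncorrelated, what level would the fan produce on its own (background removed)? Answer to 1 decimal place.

85.1 dB SPL

Background correction is a power subtraction:
L_src = 10·log₁₀(10^(86.7/10) − 10^(81.5/10)) = 10·log₁₀(326500000) = 85.1 dB SPL.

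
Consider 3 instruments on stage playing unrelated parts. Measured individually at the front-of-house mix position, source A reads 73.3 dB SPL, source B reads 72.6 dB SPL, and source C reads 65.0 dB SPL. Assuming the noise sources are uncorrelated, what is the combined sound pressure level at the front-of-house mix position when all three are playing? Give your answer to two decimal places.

76.31 dB SPL

Incoherent sources sum as intensities:
L_total = 10·log₁₀(10^(73.3/10) + 10^(72.6/10) + 10^(65.0/10)) = 10·log₁₀(42740000) = 76.31 dB SPL.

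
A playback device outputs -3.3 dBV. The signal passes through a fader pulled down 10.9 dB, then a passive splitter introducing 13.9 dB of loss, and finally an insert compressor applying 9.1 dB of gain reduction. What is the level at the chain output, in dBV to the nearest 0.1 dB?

-37.2 dBV

Gain stages sum in dB:
-3.3 − 10.9 − 13.9 − 9.1 = -37.2 dBV.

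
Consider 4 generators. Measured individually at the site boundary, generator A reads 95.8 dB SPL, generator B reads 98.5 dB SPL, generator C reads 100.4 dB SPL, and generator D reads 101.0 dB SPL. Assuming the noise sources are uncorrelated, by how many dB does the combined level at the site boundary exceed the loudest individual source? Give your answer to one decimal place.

Add the sources as powers (linear), then convert back to dB:
L_total = 10·log₁₀(10^(95.8/10) + 10^(98.5/10) + 10^(100.4/10) + 10^(101.0/10)) = 105.37 dB SPL.
Excess over the loudest (101.0 dB): 105.37 − 101.0 = 4.4 dB.

4.4 dB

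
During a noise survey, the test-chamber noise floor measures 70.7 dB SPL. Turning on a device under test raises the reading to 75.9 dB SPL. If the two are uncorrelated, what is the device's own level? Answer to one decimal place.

74.3 dB SPL

Background correction is a power subtraction:
L_src = 10·log₁₀(10^(75.9/10) − 10^(70.7/10)) = 10·log₁₀(27160000) = 74.3 dB SPL.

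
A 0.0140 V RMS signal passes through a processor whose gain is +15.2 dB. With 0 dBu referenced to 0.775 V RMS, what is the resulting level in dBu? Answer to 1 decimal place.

Input level: 20·log₁₀(0.0140/0.775) = -34.86 dBu.
Output: -34.86 + 15.2 = -19.7 dBu.

-19.7 dBu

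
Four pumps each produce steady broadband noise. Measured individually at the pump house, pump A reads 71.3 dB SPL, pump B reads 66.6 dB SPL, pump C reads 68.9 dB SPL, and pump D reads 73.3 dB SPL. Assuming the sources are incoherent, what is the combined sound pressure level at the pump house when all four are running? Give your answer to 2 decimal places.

76.74 dB SPL

Uncorrelated sources add in intensity (power), not in dB.
L_total = 10·log₁₀(10^(71.3/10) + 10^(66.6/10) + 10^(68.9/10) + 10^(73.3/10)) = 10·log₁₀(47200000) = 76.74 dB SPL.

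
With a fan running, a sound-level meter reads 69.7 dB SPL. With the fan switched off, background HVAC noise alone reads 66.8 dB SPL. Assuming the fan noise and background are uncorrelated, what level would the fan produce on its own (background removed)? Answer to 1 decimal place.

66.6 dB SPL

Background correction is a power subtraction:
L_src = 10·log₁₀(10^(69.7/10) − 10^(66.8/10)) = 10·log₁₀(4546000) = 66.6 dB SPL.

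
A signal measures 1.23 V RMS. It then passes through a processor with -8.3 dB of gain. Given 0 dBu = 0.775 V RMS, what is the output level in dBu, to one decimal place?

-4.3 dBu

Input level: 20·log₁₀(1.23/0.775) = 4.01 dBu.
Output: 4.01 − 8.3 = -4.3 dBu.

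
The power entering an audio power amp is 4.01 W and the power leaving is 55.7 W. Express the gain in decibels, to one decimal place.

11.4 dB

For a power ratio, dB = 10·log₁₀(P₂/P₁).
10·log₁₀(55.7/4.01) = 10·log₁₀(13.89) = 11.4 dB.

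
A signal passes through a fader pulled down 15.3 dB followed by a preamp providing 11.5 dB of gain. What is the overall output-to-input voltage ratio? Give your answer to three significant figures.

Net gain = (−15.3) + 11.5 = -3.8 dB.
Voltage ratio = 10^(-3.8/20) = 0.646.

0.646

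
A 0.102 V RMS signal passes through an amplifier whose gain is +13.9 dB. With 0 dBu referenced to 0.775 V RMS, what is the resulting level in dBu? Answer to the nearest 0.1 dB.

Input level: 20·log₁₀(0.102/0.775) = -17.61 dBu.
Output: -17.61 + 13.9 = -3.7 dBu.

-3.7 dBu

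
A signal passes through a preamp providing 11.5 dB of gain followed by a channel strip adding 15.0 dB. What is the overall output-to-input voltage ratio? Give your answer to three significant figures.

Net gain = 11.5 + 15.0 = 26.5 dB.
Voltage ratio = 10^(26.5/20) = 21.1.

21.1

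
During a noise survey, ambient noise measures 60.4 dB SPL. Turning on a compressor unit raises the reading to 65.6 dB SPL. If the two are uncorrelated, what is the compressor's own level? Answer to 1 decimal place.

64.0 dB SPL

Background correction is a power subtraction:
L_src = 10·log₁₀(10^(65.6/10) − 10^(60.4/10)) = 10·log₁₀(2534000) = 64.0 dB SPL.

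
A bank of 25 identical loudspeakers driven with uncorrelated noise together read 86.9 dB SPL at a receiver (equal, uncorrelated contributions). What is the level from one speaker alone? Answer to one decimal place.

25 equal incoherent sources add 10·log₁₀(25) = 13.98 dB over one source.
L_one = 86.9 − 13.98 = 72.9 dB SPL.

72.9 dB SPL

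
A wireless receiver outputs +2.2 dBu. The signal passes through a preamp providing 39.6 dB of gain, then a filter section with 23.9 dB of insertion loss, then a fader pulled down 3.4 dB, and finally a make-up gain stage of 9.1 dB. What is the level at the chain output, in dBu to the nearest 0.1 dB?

Cascaded gains and losses add directly in dB.
+2.2 + 39.6 − 23.9 − 3.4 + 9.1 = +23.6 dBu.

+23.6 dBu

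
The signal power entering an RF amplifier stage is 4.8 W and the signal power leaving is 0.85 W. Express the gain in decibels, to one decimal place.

Power is a power quantity, so gain = 10·log₁₀(P_out/P_in).
10·log₁₀(0.85/4.8) = 10·log₁₀(0.1771) = -7.5 dB.

-7.5 dB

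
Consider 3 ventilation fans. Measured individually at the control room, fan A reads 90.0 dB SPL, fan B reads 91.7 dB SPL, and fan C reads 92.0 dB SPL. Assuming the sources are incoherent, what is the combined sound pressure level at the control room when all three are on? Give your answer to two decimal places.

Uncorrelated sources add in intensity (power), not in dB.
L_total = 10·log₁₀(10^(90.0/10) + 10^(91.7/10) + 10^(92.0/10)) = 10·log₁₀(4064000000) = 96.09 dB SPL.

96.09 dB SPL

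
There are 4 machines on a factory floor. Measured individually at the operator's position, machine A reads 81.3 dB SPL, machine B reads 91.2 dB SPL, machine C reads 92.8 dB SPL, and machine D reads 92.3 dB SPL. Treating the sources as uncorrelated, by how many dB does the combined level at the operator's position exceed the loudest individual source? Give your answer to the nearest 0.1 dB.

Add the sources as powers (linear), then convert back to dB:
L_total = 10·log₁₀(10^(81.3/10) + 10^(91.2/10) + 10^(92.8/10) + 10^(92.3/10)) = 97.04 dB SPL.
Excess over the loudest (92.8 dB): 97.04 − 92.8 = 4.2 dB.

4.2 dB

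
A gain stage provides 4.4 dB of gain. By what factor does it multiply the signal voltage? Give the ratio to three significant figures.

Voltage ratio = 10^(dB/20).
10^(4.4/20) = 10^(0.2200) = 1.66.

1.66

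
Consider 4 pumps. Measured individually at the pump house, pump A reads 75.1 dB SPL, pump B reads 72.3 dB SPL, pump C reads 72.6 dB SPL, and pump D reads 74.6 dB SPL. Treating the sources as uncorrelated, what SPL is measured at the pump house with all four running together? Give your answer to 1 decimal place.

79.8 dB SPL

Incoherent sources sum as intensities:
L_total = 10·log₁₀(10^(75.1/10) + 10^(72.3/10) + 10^(72.6/10) + 10^(74.6/10)) = 10·log₁₀(96380000) = 79.8 dB SPL.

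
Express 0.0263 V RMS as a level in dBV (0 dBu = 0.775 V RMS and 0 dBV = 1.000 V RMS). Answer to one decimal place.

dBV = 20·log₁₀(V / 1.000 V).
20·log₁₀(0.0263/1.000) = -31.6 dBV.

-31.6 dBV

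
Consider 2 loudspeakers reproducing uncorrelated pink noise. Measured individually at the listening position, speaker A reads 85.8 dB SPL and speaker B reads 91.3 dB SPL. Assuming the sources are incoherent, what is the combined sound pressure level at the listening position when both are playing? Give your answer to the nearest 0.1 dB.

Uncorrelated sources add in intensity (power), not in dB.
L_total = 10·log₁₀(10^(85.8/10) + 10^(91.3/10)) = 10·log₁₀(1729000000) = 92.4 dB SPL.

92.4 dB SPL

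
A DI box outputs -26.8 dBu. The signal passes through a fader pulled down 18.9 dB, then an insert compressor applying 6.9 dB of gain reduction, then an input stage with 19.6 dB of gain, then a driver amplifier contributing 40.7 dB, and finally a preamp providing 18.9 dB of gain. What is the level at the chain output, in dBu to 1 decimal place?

Cascaded gains and losses add directly in dB.
-26.8 − 18.9 − 6.9 + 19.6 + 40.7 + 18.9 = +26.6 dBu.

+26.6 dBu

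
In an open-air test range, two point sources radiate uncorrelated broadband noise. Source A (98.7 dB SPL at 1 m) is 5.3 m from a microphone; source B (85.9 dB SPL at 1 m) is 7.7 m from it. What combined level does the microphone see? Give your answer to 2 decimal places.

At the listener: L_A = 98.7 − 20·log₁₀(5.3) = 84.214 dB; L_B = 85.9 − 20·log₁₀(7.7) = 68.170 dB.
Combined: 10·log₁₀(10^(84.214/10)+10^(68.170/10)) = 84.32 dB SPL.

84.32 dB SPL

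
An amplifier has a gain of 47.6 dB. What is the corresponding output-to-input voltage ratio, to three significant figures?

Voltage ratio = 10^(dB/20).
10^(47.6/20) = 10^(2.380) = 240.

240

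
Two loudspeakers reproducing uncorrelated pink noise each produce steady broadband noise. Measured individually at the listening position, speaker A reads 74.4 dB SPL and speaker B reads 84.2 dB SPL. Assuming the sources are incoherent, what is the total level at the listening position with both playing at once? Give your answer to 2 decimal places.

84.63 dB SPL

Add the sources as powers (linear), then convert back to dB:
L_total = 10·log₁₀(10^(74.4/10) + 10^(84.2/10)) = 10·log₁₀(290600000) = 84.63 dB SPL.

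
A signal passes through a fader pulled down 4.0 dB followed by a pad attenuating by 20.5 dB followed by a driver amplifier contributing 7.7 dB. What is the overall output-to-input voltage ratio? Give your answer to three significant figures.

0.145

Net gain = (−4.0) + (−20.5) + 7.7 = -16.8 dB.
Voltage ratio = 10^(-16.8/20) = 0.145.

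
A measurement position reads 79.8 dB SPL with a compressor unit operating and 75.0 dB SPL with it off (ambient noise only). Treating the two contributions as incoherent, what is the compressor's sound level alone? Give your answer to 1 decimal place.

78.1 dB SPL

Subtract intensities: L_src = 10·log₁₀(10^(L_total/10) − 10^(L_bg/10)).
L_src = 10·log₁₀(10^(79.8/10) − 10^(75.0/10)) = 10·log₁₀(63880000) = 78.1 dB SPL.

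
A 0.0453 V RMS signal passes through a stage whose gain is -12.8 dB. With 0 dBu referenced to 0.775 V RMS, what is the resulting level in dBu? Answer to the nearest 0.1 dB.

Input level: 20·log₁₀(0.0453/0.775) = -24.66 dBu.
Output: -24.66 − 12.8 = -37.5 dBu.

-37.5 dBu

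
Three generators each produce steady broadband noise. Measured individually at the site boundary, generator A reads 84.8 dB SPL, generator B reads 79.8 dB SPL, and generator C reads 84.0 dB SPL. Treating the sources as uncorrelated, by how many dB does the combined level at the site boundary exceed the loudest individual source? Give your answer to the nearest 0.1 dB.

Uncorrelated sources add in intensity (power), not in dB.
L_total = 10·log₁₀(10^(84.8/10) + 10^(79.8/10) + 10^(84.0/10)) = 88.12 dB SPL.
Excess over the loudest (84.8 dB): 88.12 − 84.8 = 3.3 dB.

3.3 dB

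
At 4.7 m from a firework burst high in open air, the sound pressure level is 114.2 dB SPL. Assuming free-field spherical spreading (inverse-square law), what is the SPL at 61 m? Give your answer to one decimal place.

Free-field point source: level drops by 20·log₁₀ of the distance ratio.
ΔL = −20·log₁₀(61/4.7) = -22.26 dB, so L₂ = 114.2 + (-22.26) = 91.9 dB SPL.

91.9 dB SPL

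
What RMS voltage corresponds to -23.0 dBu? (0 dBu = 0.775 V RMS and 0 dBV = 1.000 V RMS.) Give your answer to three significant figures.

0.0549 V

V = 0.775 V × 10^(-23.0/20).
= 0.775 × 0.07079 = 0.0549 V.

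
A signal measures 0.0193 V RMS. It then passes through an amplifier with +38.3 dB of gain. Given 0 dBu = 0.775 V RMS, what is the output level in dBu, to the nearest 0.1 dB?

Input level: 20·log₁₀(0.0193/0.775) = -32.07 dBu.
Output: -32.07 + 38.3 = +6.2 dBu.

+6.2 dBu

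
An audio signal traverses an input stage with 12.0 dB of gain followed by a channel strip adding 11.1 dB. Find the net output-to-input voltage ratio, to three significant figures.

Net gain = 12.0 + 11.1 = 23.1 dB.
Voltage ratio = 10^(23.1/20) = 14.3.

14.3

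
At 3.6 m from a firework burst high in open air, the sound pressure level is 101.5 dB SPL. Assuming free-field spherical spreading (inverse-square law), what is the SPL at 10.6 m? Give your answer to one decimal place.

92.1 dB SPL

Free-field point source: level drops by 20·log₁₀ of the distance ratio.
ΔL = −20·log₁₀(10.6/3.6) = -9.38 dB, so L₂ = 101.5 + (-9.38) = 92.1 dB SPL.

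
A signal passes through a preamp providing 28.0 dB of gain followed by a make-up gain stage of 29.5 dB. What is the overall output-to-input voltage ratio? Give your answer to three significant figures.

Net gain = 28.0 + 29.5 = 57.5 dB.
Voltage ratio = 10^(57.5/20) = 750.

750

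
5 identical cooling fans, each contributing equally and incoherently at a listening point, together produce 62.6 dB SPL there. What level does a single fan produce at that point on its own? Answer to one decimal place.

55.6 dB SPL

5 equal incoherent sources add 10·log₁₀(5) = 6.99 dB over one source.
L_one = 62.6 − 6.99 = 55.6 dB SPL.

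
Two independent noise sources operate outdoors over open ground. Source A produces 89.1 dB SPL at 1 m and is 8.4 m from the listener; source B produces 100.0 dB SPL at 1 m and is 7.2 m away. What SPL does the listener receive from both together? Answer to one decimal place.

83.1 dB SPL

At the listener: L_A = 89.1 − 20·log₁₀(8.4) = 70.61 dB; L_B = 100.0 − 20·log₁₀(7.2) = 82.85 dB.
Combined: 10·log₁₀(10^(70.61/10)+10^(82.85/10)) = 83.1 dB SPL.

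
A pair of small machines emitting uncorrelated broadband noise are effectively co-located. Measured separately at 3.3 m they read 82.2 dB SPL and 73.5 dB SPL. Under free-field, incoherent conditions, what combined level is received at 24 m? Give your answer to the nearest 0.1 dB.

65.5 dB SPL

Combined at 3.3 m: 10·log₁₀(10^(82.2/10)+10^(73.5/10)) = 82.75 dB SPL.
Then apply −20·log₁₀(24/3.3) = -17.23 dB → 65.5 dB SPL.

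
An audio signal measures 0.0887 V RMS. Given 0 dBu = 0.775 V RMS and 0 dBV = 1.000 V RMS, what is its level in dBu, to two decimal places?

-18.83 dBu

dBu = 20·log₁₀(V / 0.775 V).
20·log₁₀(0.0887/0.775) = -18.83 dBu.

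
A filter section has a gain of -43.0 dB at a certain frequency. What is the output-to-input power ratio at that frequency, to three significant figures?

Power ratio = 10^(dB/10).
10^(-43.0/10) = 10^(-4.300) = 0.0000501.

0.0000501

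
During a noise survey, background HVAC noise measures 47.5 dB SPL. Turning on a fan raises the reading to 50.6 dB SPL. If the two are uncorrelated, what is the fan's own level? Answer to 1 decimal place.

Background correction is a power subtraction:
L_src = 10·log₁₀(10^(50.6/10) − 10^(47.5/10)) = 10·log₁₀(58580) = 47.7 dB SPL.

47.7 dB SPL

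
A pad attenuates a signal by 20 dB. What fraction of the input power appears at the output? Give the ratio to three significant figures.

Power ratio = 10^(dB/10).
10^(-20/10) = 10^(-2.000) = 0.0100.

0.0100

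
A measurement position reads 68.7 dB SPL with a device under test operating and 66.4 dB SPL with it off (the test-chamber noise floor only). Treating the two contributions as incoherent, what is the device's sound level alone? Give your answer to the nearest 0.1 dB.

64.8 dB SPL

Background correction is a power subtraction:
L_src = 10·log₁₀(10^(68.7/10) − 10^(66.4/10)) = 10·log₁₀(3048000) = 64.8 dB SPL.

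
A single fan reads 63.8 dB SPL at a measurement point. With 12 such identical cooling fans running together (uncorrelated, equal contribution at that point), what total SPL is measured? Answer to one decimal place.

12 equal incoherent sources raise the level by 10·log₁₀(12) = 10.79 dB.
L_total = 63.8 + 10.79 = 74.6 dB SPL.

74.6 dB SPL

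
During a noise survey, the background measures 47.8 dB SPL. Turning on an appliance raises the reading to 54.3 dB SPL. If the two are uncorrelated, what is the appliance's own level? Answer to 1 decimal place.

53.2 dB SPL

Subtract intensities: L_src = 10·log₁₀(10^(L_total/10) − 10^(L_bg/10)).
L_src = 10·log₁₀(10^(54.3/10) − 10^(47.8/10)) = 10·log₁₀(208900) = 53.2 dB SPL.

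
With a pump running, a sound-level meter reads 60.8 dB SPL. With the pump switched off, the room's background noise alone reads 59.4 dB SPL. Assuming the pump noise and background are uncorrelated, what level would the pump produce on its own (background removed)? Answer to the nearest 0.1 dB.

55.2 dB SPL

Background correction is a power subtraction:
L_src = 10·log₁₀(10^(60.8/10) − 10^(59.4/10)) = 10·log₁₀(331300) = 55.2 dB SPL.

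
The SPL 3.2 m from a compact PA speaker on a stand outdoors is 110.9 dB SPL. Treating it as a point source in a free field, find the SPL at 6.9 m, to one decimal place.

Inverse-square spreading gives ΔL = −20·log₁₀(d₂/d₁).
ΔL = −20·log₁₀(6.9/3.2) = -6.67 dB, so L₂ = 110.9 + (-6.67) = 104.2 dB SPL.

104.2 dB SPL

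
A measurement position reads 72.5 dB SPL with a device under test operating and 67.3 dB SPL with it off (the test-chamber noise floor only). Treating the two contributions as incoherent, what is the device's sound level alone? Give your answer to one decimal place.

70.9 dB SPL

Remove the background by subtracting linear intensities:
L_src = 10·log₁₀(10^(72.5/10) − 10^(67.3/10)) = 10·log₁₀(12410000) = 70.9 dB SPL.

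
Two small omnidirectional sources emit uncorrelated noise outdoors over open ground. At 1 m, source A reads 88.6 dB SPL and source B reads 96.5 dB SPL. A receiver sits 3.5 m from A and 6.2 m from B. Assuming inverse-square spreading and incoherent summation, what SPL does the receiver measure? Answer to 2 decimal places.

At the listener: L_A = 88.6 − 20·log₁₀(3.5) = 77.719 dB; L_B = 96.5 − 20·log₁₀(6.2) = 80.652 dB.
Combined: 10·log₁₀(10^(77.719/10)+10^(80.652/10)) = 82.44 dB SPL.

82.44 dB SPL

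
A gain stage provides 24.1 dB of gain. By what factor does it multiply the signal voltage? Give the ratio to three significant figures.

Voltage ratio = 10^(dB/20).
10^(24.1/20) = 10^(1.205) = 16.0.

16.0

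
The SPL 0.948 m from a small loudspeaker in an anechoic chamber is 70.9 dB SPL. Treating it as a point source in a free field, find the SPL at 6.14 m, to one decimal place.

Inverse-square spreading gives ΔL = −20·log₁₀(d₂/d₁).
ΔL = −20·log₁₀(6.14/0.948) = -16.23 dB, so L₂ = 70.9 + (-16.23) = 54.7 dB SPL.

54.7 dB SPL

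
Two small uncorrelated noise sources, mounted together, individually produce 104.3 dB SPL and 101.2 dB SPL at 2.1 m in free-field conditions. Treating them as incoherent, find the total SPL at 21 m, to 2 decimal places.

86.03 dB SPL

Combined at 2.1 m: 10·log₁₀(10^(104.3/10)+10^(101.2/10)) = 106.031 dB SPL.
Then apply −20·log₁₀(21/2.1) = -20.000 dB → 86.03 dB SPL.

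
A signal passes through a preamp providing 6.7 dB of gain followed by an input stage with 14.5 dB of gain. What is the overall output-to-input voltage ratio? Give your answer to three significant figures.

Net gain = 6.7 + 14.5 = 21.2 dB.
Voltage ratio = 10^(21.2/20) = 11.5.

11.5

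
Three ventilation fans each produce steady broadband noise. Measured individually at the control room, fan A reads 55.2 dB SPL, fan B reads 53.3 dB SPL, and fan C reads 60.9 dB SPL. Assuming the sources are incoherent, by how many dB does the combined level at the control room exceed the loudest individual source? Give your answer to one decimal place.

1.6 dB

Add the sources as powers (linear), then convert back to dB:
L_total = 10·log₁₀(10^(55.2/10) + 10^(53.3/10) + 10^(60.9/10)) = 62.49 dB SPL.
Excess over the loudest (60.9 dB): 62.49 − 60.9 = 1.6 dB.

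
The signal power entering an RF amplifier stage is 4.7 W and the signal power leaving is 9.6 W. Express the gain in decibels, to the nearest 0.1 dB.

For a power ratio, dB = 10·log₁₀(P₂/P₁).
10·log₁₀(9.6/4.7) = 10·log₁₀(2.043) = 3.1 dB.

3.1 dB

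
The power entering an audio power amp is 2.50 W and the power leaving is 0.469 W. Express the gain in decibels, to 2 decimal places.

-7.27 dB

Power ratio → dB uses the 10·log₁₀ form:
10·log₁₀(0.469/2.50) = 10·log₁₀(0.1876) = -7.27 dB.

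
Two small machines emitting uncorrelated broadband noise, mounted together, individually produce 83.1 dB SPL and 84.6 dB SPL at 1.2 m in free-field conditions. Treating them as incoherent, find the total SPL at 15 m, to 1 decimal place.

Combined at 1.2 m: 10·log₁₀(10^(83.1/10)+10^(84.6/10)) = 86.92 dB SPL.
Then apply −20·log₁₀(15/1.2) = -21.94 dB → 65.0 dB SPL.

65.0 dB SPL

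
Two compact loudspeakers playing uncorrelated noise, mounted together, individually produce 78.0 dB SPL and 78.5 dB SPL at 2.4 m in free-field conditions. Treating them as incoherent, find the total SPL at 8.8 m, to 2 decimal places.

69.98 dB SPL

Combined at 2.4 m: 10·log₁₀(10^(78.0/10)+10^(78.5/10)) = 81.267 dB SPL.
Then apply −20·log₁₀(8.8/2.4) = -11.285 dB → 69.98 dB SPL.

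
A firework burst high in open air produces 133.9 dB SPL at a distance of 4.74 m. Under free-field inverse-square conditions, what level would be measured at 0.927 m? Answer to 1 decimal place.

148.1 dB SPL

Free-field point source: level drops by 20·log₁₀ of the distance ratio.
ΔL = −20·log₁₀(0.927/4.74) = 14.17 dB, so L₂ = 133.9 + (14.17) = 148.1 dB SPL.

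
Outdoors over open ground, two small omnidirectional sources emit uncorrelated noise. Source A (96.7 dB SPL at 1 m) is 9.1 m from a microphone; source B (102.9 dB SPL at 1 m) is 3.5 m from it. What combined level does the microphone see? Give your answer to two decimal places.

92.17 dB SPL

At the listener: L_A = 96.7 − 20·log₁₀(9.1) = 77.519 dB; L_B = 102.9 − 20·log₁₀(3.5) = 92.019 dB.
Combined: 10·log₁₀(10^(77.519/10)+10^(92.019/10)) = 92.17 dB SPL.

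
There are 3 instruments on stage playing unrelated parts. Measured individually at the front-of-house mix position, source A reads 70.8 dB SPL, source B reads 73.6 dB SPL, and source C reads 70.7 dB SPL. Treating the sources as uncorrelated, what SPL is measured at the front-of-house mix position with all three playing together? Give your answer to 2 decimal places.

76.69 dB SPL

Uncorrelated sources add in intensity (power), not in dB.
L_total = 10·log₁₀(10^(70.8/10) + 10^(73.6/10) + 10^(70.7/10)) = 10·log₁₀(46680000) = 76.69 dB SPL.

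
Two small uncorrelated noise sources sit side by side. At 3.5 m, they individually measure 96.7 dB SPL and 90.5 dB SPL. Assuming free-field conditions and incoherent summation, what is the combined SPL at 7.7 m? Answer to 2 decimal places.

90.79 dB SPL

Combined at 3.5 m: 10·log₁₀(10^(96.7/10)+10^(90.5/10)) = 97.634 dB SPL.
Then apply −20·log₁₀(7.7/3.5) = -6.848 dB → 90.79 dB SPL.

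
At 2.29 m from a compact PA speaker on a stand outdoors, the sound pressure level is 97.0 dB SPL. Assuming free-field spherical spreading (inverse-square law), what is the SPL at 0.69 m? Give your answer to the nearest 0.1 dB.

For a point source in a free field, ΔL = −20·log₁₀(d₂/d₁).
ΔL = −20·log₁₀(0.69/2.29) = 10.42 dB, so L₂ = 97.0 + (10.42) = 107.4 dB SPL.

107.4 dB SPL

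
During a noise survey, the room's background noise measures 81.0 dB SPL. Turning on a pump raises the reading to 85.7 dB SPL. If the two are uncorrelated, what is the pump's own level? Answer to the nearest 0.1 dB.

83.9 dB SPL

Subtract intensities: L_src = 10·log₁₀(10^(L_total/10) − 10^(L_bg/10)).
L_src = 10·log₁₀(10^(85.7/10) − 10^(81.0/10)) = 10·log₁₀(245600000) = 83.9 dB SPL.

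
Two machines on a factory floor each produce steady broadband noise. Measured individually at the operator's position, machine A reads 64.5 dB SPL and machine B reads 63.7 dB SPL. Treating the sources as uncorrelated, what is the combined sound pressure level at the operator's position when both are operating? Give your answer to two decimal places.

Uncorrelated sources add in intensity (power), not in dB.
L_total = 10·log₁₀(10^(64.5/10) + 10^(63.7/10)) = 10·log₁₀(5163000) = 67.13 dB SPL.

67.13 dB SPL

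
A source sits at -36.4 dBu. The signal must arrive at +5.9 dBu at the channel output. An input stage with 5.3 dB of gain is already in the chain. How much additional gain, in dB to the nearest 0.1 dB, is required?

37.0 dB

The required make-up gain is the shortfall in the dB sum.
G = +5.9 − (-36.4) − 5.3 = 37.0 dB.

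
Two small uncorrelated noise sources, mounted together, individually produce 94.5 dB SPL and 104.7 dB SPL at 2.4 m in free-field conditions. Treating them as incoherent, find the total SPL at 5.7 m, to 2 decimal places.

97.58 dB SPL

Combined at 2.4 m: 10·log₁₀(10^(94.5/10)+10^(104.7/10)) = 105.096 dB SPL.
Then apply −20·log₁₀(5.7/2.4) = -7.513 dB → 97.58 dB SPL.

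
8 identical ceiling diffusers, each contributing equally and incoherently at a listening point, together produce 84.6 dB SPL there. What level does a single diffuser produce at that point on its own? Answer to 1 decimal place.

8 equal incoherent sources add 10·log₁₀(8) = 9.03 dB over one source.
L_one = 84.6 − 9.03 = 75.6 dB SPL.

75.6 dB SPL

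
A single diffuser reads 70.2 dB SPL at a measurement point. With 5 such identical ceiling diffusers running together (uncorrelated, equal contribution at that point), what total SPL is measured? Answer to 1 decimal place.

5 equal incoherent sources raise the level by 10·log₁₀(5) = 6.99 dB.
L_total = 70.2 + 6.99 = 77.2 dB SPL.

77.2 dB SPL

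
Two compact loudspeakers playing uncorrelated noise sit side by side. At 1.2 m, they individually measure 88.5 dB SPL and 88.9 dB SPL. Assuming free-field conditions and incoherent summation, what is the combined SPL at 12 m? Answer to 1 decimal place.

71.7 dB SPL

Combined at 1.2 m: 10·log₁₀(10^(88.5/10)+10^(88.9/10)) = 91.71 dB SPL.
Then apply −20·log₁₀(12/1.2) = -20.00 dB → 71.7 dB SPL.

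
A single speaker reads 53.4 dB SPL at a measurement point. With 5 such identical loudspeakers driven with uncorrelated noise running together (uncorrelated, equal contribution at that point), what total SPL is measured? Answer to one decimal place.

60.4 dB SPL

5 equal incoherent sources raise the level by 10·log₁₀(5) = 6.99 dB.
L_total = 53.4 + 6.99 = 60.4 dB SPL.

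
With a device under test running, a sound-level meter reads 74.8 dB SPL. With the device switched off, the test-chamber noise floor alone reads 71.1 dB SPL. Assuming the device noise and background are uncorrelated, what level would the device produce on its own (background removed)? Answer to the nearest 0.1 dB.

72.4 dB SPL

Subtract intensities: L_src = 10·log₁₀(10^(L_total/10) − 10^(L_bg/10)).
L_src = 10·log₁₀(10^(74.8/10) − 10^(71.1/10)) = 10·log₁₀(17320000) = 72.4 dB SPL.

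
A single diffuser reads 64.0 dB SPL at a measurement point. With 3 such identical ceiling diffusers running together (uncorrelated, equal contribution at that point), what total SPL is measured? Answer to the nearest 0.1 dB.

3 equal incoherent sources raise the level by 10·log₁₀(3) = 4.77 dB.
L_total = 64.0 + 4.77 = 68.8 dB SPL.

68.8 dB SPL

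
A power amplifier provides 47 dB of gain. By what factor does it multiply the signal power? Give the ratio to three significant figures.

Power ratio = 10^(dB/10).
10^(47/10) = 10^(4.700) = 50100.

50100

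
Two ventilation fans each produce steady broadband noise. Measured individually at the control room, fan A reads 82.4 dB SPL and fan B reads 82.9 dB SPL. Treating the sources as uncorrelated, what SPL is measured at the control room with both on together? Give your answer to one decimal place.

85.7 dB SPL

Uncorrelated sources add in intensity (power), not in dB.
L_total = 10·log₁₀(10^(82.4/10) + 10^(82.9/10)) = 10·log₁₀(368800000) = 85.7 dB SPL.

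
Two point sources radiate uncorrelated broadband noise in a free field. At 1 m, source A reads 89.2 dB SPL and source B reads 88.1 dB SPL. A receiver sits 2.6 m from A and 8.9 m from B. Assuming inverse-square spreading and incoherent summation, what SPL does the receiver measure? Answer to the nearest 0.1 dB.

81.2 dB SPL

At the listener: L_A = 89.2 − 20·log₁₀(2.6) = 80.90 dB; L_B = 88.1 − 20·log₁₀(8.9) = 69.11 dB.
Combined: 10·log₁₀(10^(80.90/10)+10^(69.11/10)) = 81.2 dB SPL.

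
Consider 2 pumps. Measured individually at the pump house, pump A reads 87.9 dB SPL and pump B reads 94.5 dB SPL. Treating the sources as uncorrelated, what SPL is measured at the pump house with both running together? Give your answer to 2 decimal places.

Add the sources as powers (linear), then convert back to dB:
L_total = 10·log₁₀(10^(87.9/10) + 10^(94.5/10)) = 10·log₁₀(3435000000) = 95.36 dB SPL.

95.36 dB SPL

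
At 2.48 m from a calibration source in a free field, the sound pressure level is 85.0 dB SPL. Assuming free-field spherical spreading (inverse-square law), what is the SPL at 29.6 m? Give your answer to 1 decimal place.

Free-field point source: level drops by 20·log₁₀ of the distance ratio.
ΔL = −20·log₁₀(29.6/2.48) = -21.54 dB, so L₂ = 85.0 + (-21.54) = 63.5 dB SPL.

63.5 dB SPL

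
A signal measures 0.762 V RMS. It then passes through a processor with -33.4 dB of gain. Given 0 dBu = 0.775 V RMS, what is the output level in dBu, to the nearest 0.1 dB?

Input level: 20·log₁₀(0.762/0.775) = -0.15 dBu.
Output: -0.15 − 33.4 = -33.5 dBu.

-33.5 dBu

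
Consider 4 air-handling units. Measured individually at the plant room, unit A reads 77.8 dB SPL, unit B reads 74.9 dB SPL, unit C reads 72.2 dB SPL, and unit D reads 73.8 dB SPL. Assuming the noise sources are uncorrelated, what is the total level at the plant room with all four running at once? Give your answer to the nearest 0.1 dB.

81.2 dB SPL

Incoherent sources sum as intensities:
L_total = 10·log₁₀(10^(77.8/10) + 10^(74.9/10) + 10^(72.2/10) + 10^(73.8/10)) = 10·log₁₀(131700000) = 81.2 dB SPL.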